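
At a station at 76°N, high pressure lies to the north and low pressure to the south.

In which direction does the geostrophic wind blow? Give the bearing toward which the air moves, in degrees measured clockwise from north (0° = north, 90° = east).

270°

The pressure-gradient force points toward the south (bearing 180°).
Geostrophic balance: in the Northern Hemisphere the Coriolis force deflects motion to the right, so the geostrophic wind blows 90° to the right of the pressure-gradient force (low pressure on the left).
Rotating 180° by 90° clockwise gives 270° — the wind blows toward the west.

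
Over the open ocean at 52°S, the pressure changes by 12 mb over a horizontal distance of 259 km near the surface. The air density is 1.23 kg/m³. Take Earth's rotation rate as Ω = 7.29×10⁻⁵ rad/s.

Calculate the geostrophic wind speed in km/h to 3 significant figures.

Coriolis parameter at 52°S:
f = 2Ω sin φ = 2 × 7.29×10⁻⁵ × sin 52° = 1.15×10⁻⁴ s⁻¹
Pressure gradient: |∂P/∂n| = 1200 Pa / 259000 m = 4.63×10⁻³ Pa/m
Geostrophic balance (pressure-gradient force = Coriolis force):
V_g = (1/(fρ)) |∂P/∂n| = 4.63×10⁻³ / (1.15×10⁻⁴ × 1.23) = 32.8 m/s
Converting: 32.8 m/s × 3.6 = 118 km/h

118 km/h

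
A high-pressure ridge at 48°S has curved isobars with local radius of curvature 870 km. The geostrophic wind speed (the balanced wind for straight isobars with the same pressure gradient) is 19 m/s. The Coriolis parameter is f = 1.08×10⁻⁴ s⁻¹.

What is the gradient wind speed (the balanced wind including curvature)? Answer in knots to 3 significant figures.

Around a high, pressure-gradient force acts outward with centrifugal, so Coriolis balances both:
fV = (1/ρ)|∂P/∂n| + V²/R  →  V² − fR·V + fR·V_g = 0
With fR = 1.08×10⁻⁴ × 870×10³ m = 94.0 m/s:
V = [fR − √((fR)² − 4 fR V_g)]/2 = [94.0 − √(94.0² − 4×94.0×19)]/2 = 26.4 m/s
Supergeostrophic (V > V_g = 19 m/s), as expected around a high.
Converting: 26.4 m/s × 1.944 = 51.4 knots

51.4 knots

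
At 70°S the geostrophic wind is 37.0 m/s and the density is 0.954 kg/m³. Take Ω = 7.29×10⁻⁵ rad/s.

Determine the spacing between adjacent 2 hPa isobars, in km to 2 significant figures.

Coriolis parameter at 70°S:
f = 2Ω sin φ = 2 × 7.29×10⁻⁵ × sin 70° = 1.37×10⁻⁴ s⁻¹
Geostrophic balance rearranged: |∂P/∂n| = f ρ V_g
|∂P/∂n| = 1.37×10⁻⁴ × 0.954 × 37.0 = 4.84×10⁻³ Pa/m
Isobar spacing: Δn = ΔP/|∂P/∂n| = 200 Pa / 4.84×10⁻³ Pa/m = 41356 m ≈ 41 km

41 km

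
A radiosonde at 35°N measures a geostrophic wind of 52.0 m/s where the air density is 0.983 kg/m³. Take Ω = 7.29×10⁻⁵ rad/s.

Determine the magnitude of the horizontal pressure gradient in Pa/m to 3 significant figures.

Coriolis parameter at 35°N:
f = 2Ω sin φ = 2 × 7.29×10⁻⁵ × sin 35° = 8.36×10⁻⁵ s⁻¹
Geostrophic balance rearranged: |∂P/∂n| = f ρ V_g
|∂P/∂n| = 8.36×10⁻⁵ × 0.983 × 52.0 = 4.27×10⁻³ Pa/m

4.27×10⁻³ Pa/m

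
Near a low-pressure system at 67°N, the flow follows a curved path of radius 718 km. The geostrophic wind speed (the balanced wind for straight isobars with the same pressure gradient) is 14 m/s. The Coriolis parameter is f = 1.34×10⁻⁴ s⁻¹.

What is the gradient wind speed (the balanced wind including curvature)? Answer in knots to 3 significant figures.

Around a low, centrifugal force acts outward with Coriolis, so pressure-gradient force balances both:
(1/ρ)|∂P/∂n| = fV + V²/R  →  V² + fR·V − fR·V_g = 0
With fR = 1.34×10⁻⁴ × 718×10³ m = 96.2 m/s:
V = [−fR + √((fR)² + 4 fR V_g)]/2 = [−96.2 + √(96.2² + 4×96.2×14)]/2 = 12.4 m/s
Subgeostrophic (V < V_g = 14 m/s), as expected around a low.
Converting: 12.4 m/s × 1.944 = 24.1 knots

24.1 knots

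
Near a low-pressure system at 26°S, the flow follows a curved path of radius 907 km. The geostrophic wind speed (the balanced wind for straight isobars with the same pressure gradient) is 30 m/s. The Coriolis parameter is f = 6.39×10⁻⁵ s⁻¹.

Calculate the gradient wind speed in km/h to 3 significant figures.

Around a low, centrifugal force acts outward with Coriolis, so pressure-gradient force balances both:
(1/ρ)|∂P/∂n| = fV + V²/R  →  V² + fR·V − fR·V_g = 0
With fR = 6.39×10⁻⁵ × 907×10³ m = 58.0 m/s:
V = [−fR + √((fR)² + 4 fR V_g)]/2 = [−58.0 + √(58.0² + 4×58.0×30)]/2 = 21.8 m/s
Subgeostrophic (V < V_g = 30 m/s), as expected around a low.
Converting: 21.8 m/s × 3.6 = 78.5 km/h

78.5 km/h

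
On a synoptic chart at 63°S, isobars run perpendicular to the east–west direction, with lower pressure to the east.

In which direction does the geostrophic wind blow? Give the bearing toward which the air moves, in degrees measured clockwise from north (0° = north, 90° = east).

The pressure-gradient force points toward the east (bearing 090°).
Geostrophic balance: in the Southern Hemisphere the Coriolis force deflects motion to the left, so the geostrophic wind blows 90° to the left of the pressure-gradient force (low pressure on the right).
Rotating 090° by 90° counterclockwise gives 000° — the wind blows toward the north.

000°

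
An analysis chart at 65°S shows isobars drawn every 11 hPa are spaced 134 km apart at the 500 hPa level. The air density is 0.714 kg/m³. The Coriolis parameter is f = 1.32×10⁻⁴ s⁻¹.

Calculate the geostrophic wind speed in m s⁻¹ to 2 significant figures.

87 m s⁻¹

Pressure gradient: |∂P/∂n| = 1100 Pa / 134000 m = 8.21×10⁻³ Pa/m
Geostrophic balance (pressure-gradient force = Coriolis force):
V_g = (1/(fρ)) |∂P/∂n| = 8.21×10⁻³ / (1.32×10⁻⁴ × 0.714) = 87.1 m/s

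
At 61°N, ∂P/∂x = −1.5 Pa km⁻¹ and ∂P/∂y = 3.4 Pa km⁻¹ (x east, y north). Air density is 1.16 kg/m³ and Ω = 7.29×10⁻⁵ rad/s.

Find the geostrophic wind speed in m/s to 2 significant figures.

25 m/s

Coriolis parameter at 61°N:
f = 2Ω sin φ = 2 × 7.29×10⁻⁵ × sin 61° = 1.28×10⁻⁴ s⁻¹
Component geostrophic relations (x east, y north):
u_g = −(1/(fρ)) ∂P/∂y,  v_g = (1/(fρ)) ∂P/∂x
u_g = −(3.4×10⁻³)/(1.28×10⁻⁴ × 1.16) = −23.0 m/s;  v_g = (−1.5×10⁻³)/(1.28×10⁻⁴ × 1.16) = −10.1 m/s
|V_g| = √(u_g² + v_g²) = 25.1 m/s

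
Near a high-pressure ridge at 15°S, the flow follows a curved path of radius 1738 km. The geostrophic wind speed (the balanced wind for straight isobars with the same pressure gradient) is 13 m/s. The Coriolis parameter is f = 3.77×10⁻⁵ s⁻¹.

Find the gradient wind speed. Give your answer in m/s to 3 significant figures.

Around a high, pressure-gradient force acts outward with centrifugal, so Coriolis balances both:
fV = (1/ρ)|∂P/∂n| + V²/R  →  V² − fR·V + fR·V_g = 0
With fR = 3.77×10⁻⁵ × 1738×10³ m = 65.5 m/s:
V = [fR − √((fR)² − 4 fR V_g)]/2 = [65.5 − √(65.5² − 4×65.5×13)]/2 = 17.9 m/s
Supergeostrophic (V > V_g = 13 m/s), as expected around a high.

17.9 m/s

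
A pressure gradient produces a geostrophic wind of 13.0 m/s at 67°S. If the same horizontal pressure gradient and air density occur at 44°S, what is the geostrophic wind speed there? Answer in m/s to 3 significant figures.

With the same pressure gradient and density, V_g ∝ 1/f ∝ 1/sin φ.
V₂ = V₁ · sin φ₁ / sin φ₂ = 13.0 × sin 67° / sin 44°
V₂ = 13.0 × 0.9205/0.6947 = 17.2 m/s

17.2 m/s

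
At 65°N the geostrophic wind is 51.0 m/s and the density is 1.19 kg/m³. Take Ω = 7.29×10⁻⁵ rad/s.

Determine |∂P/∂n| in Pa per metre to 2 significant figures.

Coriolis parameter at 65°N:
f = 2Ω sin φ = 2 × 7.29×10⁻⁵ × sin 65° = 1.32×10⁻⁴ s⁻¹
Geostrophic balance rearranged: |∂P/∂n| = f ρ V_g
|∂P/∂n| = 1.32×10⁻⁴ × 1.19 × 51.0 = 8.02×10⁻³ Pa/m

8.0×10⁻³ Pa/m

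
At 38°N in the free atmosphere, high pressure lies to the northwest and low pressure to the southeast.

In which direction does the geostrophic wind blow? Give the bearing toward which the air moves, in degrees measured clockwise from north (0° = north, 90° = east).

225°

The pressure-gradient force points toward the southeast (bearing 135°).
Geostrophic balance: in the Northern Hemisphere the Coriolis force deflects motion to the right, so the geostrophic wind blows 90° to the right of the pressure-gradient force (low pressure on the left).
Rotating 135° by 90° clockwise gives 225° — the wind blows toward the southwest.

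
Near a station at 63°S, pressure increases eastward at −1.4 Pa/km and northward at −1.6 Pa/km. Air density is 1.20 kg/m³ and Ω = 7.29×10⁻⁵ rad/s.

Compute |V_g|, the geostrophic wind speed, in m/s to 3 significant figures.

Coriolis parameter at 63°S:
f = 2Ω sin φ = 2 × 7.29×10⁻⁵ × sin 63° = 1.30×10⁻⁴ s⁻¹
In the Southern Hemisphere f is negative: f = −1.30×10⁻⁴ s⁻¹.
Component geostrophic relations (x east, y north):
u_g = −(1/(fρ)) ∂P/∂y,  v_g = (1/(fρ)) ∂P/∂x
u_g = −(−1.6×10⁻³)/(−1.30×10⁻⁴ × 1.20) = −10.3 m/s;  v_g = (−1.4×10⁻³)/(−1.30×10⁻⁴ × 1.20) = 8.98 m/s
|V_g| = √(u_g² + v_g²) = 13.6 m/s

13.6 m/s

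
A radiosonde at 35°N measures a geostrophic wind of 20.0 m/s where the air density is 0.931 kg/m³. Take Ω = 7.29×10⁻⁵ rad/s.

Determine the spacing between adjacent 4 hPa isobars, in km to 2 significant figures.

Coriolis parameter at 35°N:
f = 2Ω sin φ = 2 × 7.29×10⁻⁵ × sin 35° = 8.36×10⁻⁵ s⁻¹
Geostrophic balance rearranged: |∂P/∂n| = f ρ V_g
|∂P/∂n| = 8.36×10⁻⁵ × 0.931 × 20.0 = 1.56×10⁻³ Pa/m
Isobar spacing: Δn = ΔP/|∂P/∂n| = 400 Pa / 1.56×10⁻³ Pa/m = 256881 m ≈ 260 km

260 km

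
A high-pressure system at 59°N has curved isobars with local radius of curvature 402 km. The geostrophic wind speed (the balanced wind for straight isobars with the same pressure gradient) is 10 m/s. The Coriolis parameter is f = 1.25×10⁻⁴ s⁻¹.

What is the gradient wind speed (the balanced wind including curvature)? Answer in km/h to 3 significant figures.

Around a high, pressure-gradient force acts outward with centrifugal, so Coriolis balances both:
fV = (1/ρ)|∂P/∂n| + V²/R  →  V² − fR·V + fR·V_g = 0
With fR = 1.25×10⁻⁴ × 402×10³ m = 50.2 m/s:
V = [fR − √((fR)² − 4 fR V_g)]/2 = [50.2 − √(50.2² − 4×50.2×10)]/2 = 13.8 m/s
Supergeostrophic (V > V_g = 10 m/s), as expected around a high.
Converting: 13.8 m/s × 3.6 = 49.6 km/h

49.6 km/h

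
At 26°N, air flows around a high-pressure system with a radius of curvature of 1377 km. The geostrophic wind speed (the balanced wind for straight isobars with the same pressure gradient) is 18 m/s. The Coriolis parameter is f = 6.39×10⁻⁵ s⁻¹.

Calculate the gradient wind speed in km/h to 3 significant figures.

90.9 km/h

Around a high, pressure-gradient force acts outward with centrifugal, so Coriolis balances both:
fV = (1/ρ)|∂P/∂n| + V²/R  →  V² − fR·V + fR·V_g = 0
With fR = 6.39×10⁻⁵ × 1377×10³ m = 88.0 m/s:
V = [fR − √((fR)² − 4 fR V_g)]/2 = [88.0 − √(88.0² − 4×88.0×18)]/2 = 25.2 m/s
Supergeostrophic (V > V_g = 18 m/s), as expected around a high.
Converting: 25.2 m/s × 3.6 = 90.9 km/h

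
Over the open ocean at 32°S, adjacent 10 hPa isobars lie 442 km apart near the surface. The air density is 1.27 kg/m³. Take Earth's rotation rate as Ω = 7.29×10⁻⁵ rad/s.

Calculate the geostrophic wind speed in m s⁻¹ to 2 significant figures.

Coriolis parameter at 32°S:
f = 2Ω sin φ = 2 × 7.29×10⁻⁵ × sin 32° = 7.73×10⁻⁵ s⁻¹
Pressure gradient: |∂P/∂n| = 1000 Pa / 442000 m = 2.26×10⁻³ Pa/m
Geostrophic balance (pressure-gradient force = Coriolis force):
V_g = (1/(fρ)) |∂P/∂n| = 2.26×10⁻³ / (7.73×10⁻⁵ × 1.27) = 23.1 m/s

23 m s⁻¹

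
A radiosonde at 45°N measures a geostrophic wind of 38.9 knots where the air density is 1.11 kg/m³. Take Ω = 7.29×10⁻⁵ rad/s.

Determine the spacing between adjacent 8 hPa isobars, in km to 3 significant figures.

Coriolis parameter at 45°N:
f = 2Ω sin φ = 2 × 7.29×10⁻⁵ × sin 45° = 1.03×10⁻⁴ s⁻¹
Wind speed in SI: 38.9 knots = 20.0 m/s
Geostrophic balance rearranged: |∂P/∂n| = f ρ V_g
|∂P/∂n| = 1.03×10⁻⁴ × 1.11 × 20.0 = 2.29×10⁻³ Pa/m
Isobar spacing: Δn = ΔP/|∂P/∂n| = 800 Pa / 2.29×10⁻³ Pa/m = 349331 m ≈ 349 km

349 km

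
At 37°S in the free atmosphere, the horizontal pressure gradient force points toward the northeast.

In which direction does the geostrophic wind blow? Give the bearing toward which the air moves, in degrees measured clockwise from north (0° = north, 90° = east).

315°

The pressure-gradient force points toward the northeast (bearing 045°).
Geostrophic balance: in the Southern Hemisphere the Coriolis force deflects motion to the left, so the geostrophic wind blows 90° to the left of the pressure-gradient force (low pressure on the right).
Rotating 045° by 90° counterclockwise gives 315° — the wind blows toward the northwest.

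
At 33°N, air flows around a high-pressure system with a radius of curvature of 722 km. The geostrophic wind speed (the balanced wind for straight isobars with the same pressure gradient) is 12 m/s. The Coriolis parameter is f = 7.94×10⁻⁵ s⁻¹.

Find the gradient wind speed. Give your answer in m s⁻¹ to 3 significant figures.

Around a high, pressure-gradient force acts outward with centrifugal, so Coriolis balances both:
fV = (1/ρ)|∂P/∂n| + V²/R  →  V² − fR·V + fR·V_g = 0
With fR = 7.94×10⁻⁵ × 722×10³ m = 57.3 m/s:
V = [fR − √((fR)² − 4 fR V_g)]/2 = [57.3 − √(57.3² − 4×57.3×12)]/2 = 17.1 m/s
Supergeostrophic (V > V_g = 12 m/s), as expected around a high.

17.1 m s⁻¹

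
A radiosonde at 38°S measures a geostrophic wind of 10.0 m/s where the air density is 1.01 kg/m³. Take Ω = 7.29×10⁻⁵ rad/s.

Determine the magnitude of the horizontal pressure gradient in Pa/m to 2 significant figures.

9.1×10⁻⁴ Pa/m

Coriolis parameter at 38°S:
f = 2Ω sin φ = 2 × 7.29×10⁻⁵ × sin 38° = 8.98×10⁻⁵ s⁻¹
Geostrophic balance rearranged: |∂P/∂n| = f ρ V_g
|∂P/∂n| = 8.98×10⁻⁵ × 1.01 × 10.0 = 9.07×10⁻⁴ Pa/m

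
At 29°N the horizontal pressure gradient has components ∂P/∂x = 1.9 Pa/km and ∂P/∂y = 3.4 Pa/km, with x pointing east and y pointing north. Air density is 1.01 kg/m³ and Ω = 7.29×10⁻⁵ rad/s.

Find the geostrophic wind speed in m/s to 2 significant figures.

55 m/s

Coriolis parameter at 29°N:
f = 2Ω sin φ = 2 × 7.29×10⁻⁵ × sin 29° = 7.07×10⁻⁵ s⁻¹
Component geostrophic relations (x east, y north):
u_g = −(1/(fρ)) ∂P/∂y,  v_g = (1/(fρ)) ∂P/∂x
u_g = −(3.4×10⁻³)/(7.07×10⁻⁵ × 1.01) = −47.6 m/s;  v_g = (1.9×10⁻³)/(7.07×10⁻⁵ × 1.01) = 26.6 m/s
|V_g| = √(u_g² + v_g²) = 54.6 m/s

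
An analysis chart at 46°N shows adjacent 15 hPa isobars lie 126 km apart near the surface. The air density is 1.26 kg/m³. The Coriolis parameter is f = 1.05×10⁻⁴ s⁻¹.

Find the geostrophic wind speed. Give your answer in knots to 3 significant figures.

175 knots

Pressure gradient: |∂P/∂n| = 1500 Pa / 126000 m = 1.19×10⁻² Pa/m
Geostrophic balance (pressure-gradient force = Coriolis force):
V_g = (1/(fρ)) |∂P/∂n| = 1.19×10⁻² / (1.05×10⁻⁴ × 1.26) = 90.0 m/s
Converting: 90.0 m/s × 1.944 = 175 knots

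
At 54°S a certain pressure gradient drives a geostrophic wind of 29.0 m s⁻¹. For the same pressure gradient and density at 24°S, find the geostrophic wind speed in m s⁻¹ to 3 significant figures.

With the same pressure gradient and density, V_g ∝ 1/f ∝ 1/sin φ.
V₂ = V₁ · sin φ₁ / sin φ₂ = 29.0 × sin 54° / sin 24°
V₂ = 29.0 × 0.8090/0.4067 = 57.7 m s⁻¹

57.7 m s⁻¹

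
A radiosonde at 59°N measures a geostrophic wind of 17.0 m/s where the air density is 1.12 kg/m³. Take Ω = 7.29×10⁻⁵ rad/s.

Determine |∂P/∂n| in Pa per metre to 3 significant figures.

2.38×10⁻³ Pa/m

Coriolis parameter at 59°N:
f = 2Ω sin φ = 2 × 7.29×10⁻⁵ × sin 59° = 1.25×10⁻⁴ s⁻¹
Geostrophic balance rearranged: |∂P/∂n| = f ρ V_g
|∂P/∂n| = 1.25×10⁻⁴ × 1.12 × 17.0 = 2.38×10⁻³ Pa/m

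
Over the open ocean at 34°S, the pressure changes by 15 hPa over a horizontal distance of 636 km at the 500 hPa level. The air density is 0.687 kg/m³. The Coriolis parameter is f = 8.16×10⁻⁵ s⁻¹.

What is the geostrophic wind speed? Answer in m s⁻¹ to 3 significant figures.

42.1 m s⁻¹

Pressure gradient: |∂P/∂n| = 1500 Pa / 636000 m = 2.36×10⁻³ Pa/m
Geostrophic balance (pressure-gradient force = Coriolis force):
V_g = (1/(fρ)) |∂P/∂n| = 2.36×10⁻³ / (8.16×10⁻⁵ × 0.687) = 42.1 m/s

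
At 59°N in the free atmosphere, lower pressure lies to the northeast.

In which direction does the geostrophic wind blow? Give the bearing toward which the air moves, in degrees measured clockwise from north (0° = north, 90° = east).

The pressure-gradient force points toward the northeast (bearing 045°).
Geostrophic balance: in the Northern Hemisphere the Coriolis force deflects motion to the right, so the geostrophic wind blows 90° to the right of the pressure-gradient force (low pressure on the left).
Rotating 045° by 90° clockwise gives 135° — the wind blows toward the southeast.

135°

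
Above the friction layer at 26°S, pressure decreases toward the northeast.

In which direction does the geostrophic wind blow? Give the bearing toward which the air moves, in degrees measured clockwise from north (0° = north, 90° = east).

315°

The pressure-gradient force points toward the northeast (bearing 045°).
Geostrophic balance: in the Southern Hemisphere the Coriolis force deflects motion to the left, so the geostrophic wind blows 90° to the left of the pressure-gradient force (low pressure on the right).
Rotating 045° by 90° counterclockwise gives 315° — the wind blows toward the northwest.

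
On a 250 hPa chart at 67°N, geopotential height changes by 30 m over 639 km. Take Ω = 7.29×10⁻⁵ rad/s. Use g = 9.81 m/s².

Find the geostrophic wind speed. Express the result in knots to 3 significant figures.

Coriolis parameter at 67°N:
f = 2Ω sin φ = 2 × 7.29×10⁻⁵ × sin 67° = 1.34×10⁻⁴ s⁻¹
Height gradient: |∂Z/∂n| = 30 m / 639000 m = 4.69×10⁻⁵
On a pressure surface, geostrophic balance gives V_g = (g/f)|∂Z/∂n|:
V_g = 9.81 × 4.69×10⁻⁵ / 1.34×10⁻⁴ = 3.43 m/s
Converting: 3.43 m/s × 1.944 = 6.67 knots

6.67 knots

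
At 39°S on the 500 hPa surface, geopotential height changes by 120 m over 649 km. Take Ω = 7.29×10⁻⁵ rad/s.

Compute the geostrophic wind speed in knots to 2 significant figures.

Coriolis parameter at 39°S:
f = 2Ω sin φ = 2 × 7.29×10⁻⁵ × sin 39° = 9.18×10⁻⁵ s⁻¹
Height gradient: |∂Z/∂n| = 120 m / 649000 m = 1.85×10⁻⁴
On a pressure surface, geostrophic balance gives V_g = (g/f)|∂Z/∂n|:
V_g = 9.81 × 1.85×10⁻⁴ / 9.18×10⁻⁵ = 19.8 m/s
Converting: 19.8 m/s × 1.944 = 38 knots

38 knots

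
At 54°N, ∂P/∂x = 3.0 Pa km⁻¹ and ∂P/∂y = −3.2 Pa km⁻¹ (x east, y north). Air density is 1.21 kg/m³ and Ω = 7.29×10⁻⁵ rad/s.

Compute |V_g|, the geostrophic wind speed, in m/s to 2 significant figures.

Coriolis parameter at 54°N:
f = 2Ω sin φ = 2 × 7.29×10⁻⁵ × sin 54° = 1.18×10⁻⁴ s⁻¹
Component geostrophic relations (x east, y north):
u_g = −(1/(fρ)) ∂P/∂y,  v_g = (1/(fρ)) ∂P/∂x
u_g = −(−3.2×10⁻³)/(1.18×10⁻⁴ × 1.21) = 22.4 m/s;  v_g = (3.0×10⁻³)/(1.18×10⁻⁴ × 1.21) = 21.0 m/s
|V_g| = √(u_g² + v_g²) = 30.7 m/s

31 m/s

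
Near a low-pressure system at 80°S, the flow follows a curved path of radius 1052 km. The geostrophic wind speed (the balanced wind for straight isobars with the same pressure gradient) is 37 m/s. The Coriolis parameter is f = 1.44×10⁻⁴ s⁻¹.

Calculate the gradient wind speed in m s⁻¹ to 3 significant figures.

Around a low, centrifugal force acts outward with Coriolis, so pressure-gradient force balances both:
(1/ρ)|∂P/∂n| = fV + V²/R  →  V² + fR·V − fR·V_g = 0
With fR = 1.44×10⁻⁴ × 1052×10³ m = 151 m/s:
V = [−fR + √((fR)² + 4 fR V_g)]/2 = [−151 + √(151² + 4×151×37)]/2 = 30.8 m/s
Subgeostrophic (V < V_g = 37 m/s), as expected around a low.

30.8 m s⁻¹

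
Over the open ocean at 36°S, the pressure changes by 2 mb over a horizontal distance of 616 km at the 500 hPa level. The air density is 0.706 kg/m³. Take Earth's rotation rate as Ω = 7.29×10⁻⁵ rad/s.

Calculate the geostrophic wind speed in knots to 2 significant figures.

Coriolis parameter at 36°S:
f = 2Ω sin φ = 2 × 7.29×10⁻⁵ × sin 36° = 8.57×10⁻⁵ s⁻¹
Pressure gradient: |∂P/∂n| = 200 Pa / 616000 m = 3.25×10⁻⁴ Pa/m
Geostrophic balance (pressure-gradient force = Coriolis force):
V_g = (1/(fρ)) |∂P/∂n| = 3.25×10⁻⁴ / (8.57×10⁻⁵ × 0.706) = 5.37 m/s
Converting: 5.37 m/s × 1.944 = 10 knots

10 knots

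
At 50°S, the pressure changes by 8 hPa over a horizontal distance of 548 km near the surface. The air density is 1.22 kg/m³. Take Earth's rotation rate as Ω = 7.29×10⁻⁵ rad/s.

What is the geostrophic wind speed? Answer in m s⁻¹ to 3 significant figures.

10.7 m s⁻¹

Coriolis parameter at 50°S:
f = 2Ω sin φ = 2 × 7.29×10⁻⁵ × sin 50° = 1.12×10⁻⁴ s⁻¹
Pressure gradient: |∂P/∂n| = 800 Pa / 548000 m = 1.46×10⁻³ Pa/m
Geostrophic balance (pressure-gradient force = Coriolis force):
V_g = (1/(fρ)) |∂P/∂n| = 1.46×10⁻³ / (1.12×10⁻⁴ × 1.22) = 10.7 m/s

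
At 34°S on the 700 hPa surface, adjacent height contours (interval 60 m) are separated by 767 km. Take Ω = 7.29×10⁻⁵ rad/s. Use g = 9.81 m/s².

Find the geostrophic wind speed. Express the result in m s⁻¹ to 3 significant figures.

9.41 m s⁻¹

Coriolis parameter at 34°S:
f = 2Ω sin φ = 2 × 7.29×10⁻⁵ × sin 34° = 8.15×10⁻⁵ s⁻¹
Height gradient: |∂Z/∂n| = 60 m / 767000 m = 7.82×10⁻⁵
On a pressure surface, geostrophic balance gives V_g = (g/f)|∂Z/∂n|:
V_g = 9.81 × 7.82×10⁻⁵ / 8.15×10⁻⁵ = 9.41 m/s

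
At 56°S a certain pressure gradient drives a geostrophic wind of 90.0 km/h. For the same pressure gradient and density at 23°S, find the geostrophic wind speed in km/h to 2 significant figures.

190 km/h

With the same pressure gradient and density, V_g ∝ 1/f ∝ 1/sin φ.
V₂ = V₁ · sin φ₁ / sin φ₂ = 90.0 × sin 56° / sin 23°
V₂ = 90.0 × 0.8290/0.3907 = 190 km/h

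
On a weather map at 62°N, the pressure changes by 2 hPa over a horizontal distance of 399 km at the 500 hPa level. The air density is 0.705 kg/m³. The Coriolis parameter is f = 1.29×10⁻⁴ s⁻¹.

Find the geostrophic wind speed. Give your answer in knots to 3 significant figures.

Pressure gradient: |∂P/∂n| = 200 Pa / 399000 m = 5.01×10⁻⁴ Pa/m
Geostrophic balance (pressure-gradient force = Coriolis force):
V_g = (1/(fρ)) |∂P/∂n| = 5.01×10⁻⁴ / (1.29×10⁻⁴ × 0.705) = 5.51 m/s
Converting: 5.51 m/s × 1.944 = 10.7 knots

10.7 knots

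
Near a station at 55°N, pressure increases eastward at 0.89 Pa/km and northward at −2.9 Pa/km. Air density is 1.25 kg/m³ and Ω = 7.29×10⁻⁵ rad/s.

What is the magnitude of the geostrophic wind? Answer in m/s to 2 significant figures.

20 m/s

Coriolis parameter at 55°N:
f = 2Ω sin φ = 2 × 7.29×10⁻⁵ × sin 55° = 1.19×10⁻⁴ s⁻¹
Component geostrophic relations (x east, y north):
u_g = −(1/(fρ)) ∂P/∂y,  v_g = (1/(fρ)) ∂P/∂x
u_g = −(−2.9×10⁻³)/(1.19×10⁻⁴ × 1.25) = 19.4 m/s;  v_g = (0.89×10⁻³)/(1.19×10⁻⁴ × 1.25) = 5.96 m/s
|V_g| = √(u_g² + v_g²) = 20.3 m/s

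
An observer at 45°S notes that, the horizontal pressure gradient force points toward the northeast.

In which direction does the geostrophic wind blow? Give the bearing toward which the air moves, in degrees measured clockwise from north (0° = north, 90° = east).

The pressure-gradient force points toward the northeast (bearing 045°).
Geostrophic balance: in the Southern Hemisphere the Coriolis force deflects motion to the left, so the geostrophic wind blows 90° to the left of the pressure-gradient force (low pressure on the right).
Rotating 045° by 90° counterclockwise gives 315° — the wind blows toward the northwest.

315°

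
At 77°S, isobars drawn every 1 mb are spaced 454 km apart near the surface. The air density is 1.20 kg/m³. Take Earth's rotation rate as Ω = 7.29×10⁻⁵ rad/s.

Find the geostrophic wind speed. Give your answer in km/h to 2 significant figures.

4.7 km/h

Coriolis parameter at 77°S:
f = 2Ω sin φ = 2 × 7.29×10⁻⁵ × sin 77° = 1.42×10⁻⁴ s⁻¹
Pressure gradient: |∂P/∂n| = 100 Pa / 454000 m = 2.20×10⁻⁴ Pa/m
Geostrophic balance (pressure-gradient force = Coriolis force):
V_g = (1/(fρ)) |∂P/∂n| = 2.20×10⁻⁴ / (1.42×10⁻⁴ × 1.20) = 1.29 m/s
Converting: 1.29 m/s × 3.6 = 4.7 km/h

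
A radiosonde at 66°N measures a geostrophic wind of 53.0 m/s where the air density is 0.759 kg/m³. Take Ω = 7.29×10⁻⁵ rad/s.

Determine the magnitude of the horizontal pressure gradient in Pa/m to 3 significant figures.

5.36×10⁻³ Pa/m

Coriolis parameter at 66°N:
f = 2Ω sin φ = 2 × 7.29×10⁻⁵ × sin 66° = 1.33×10⁻⁴ s⁻¹
Geostrophic balance rearranged: |∂P/∂n| = f ρ V_g
|∂P/∂n| = 1.33×10⁻⁴ × 0.759 × 53.0 = 5.36×10⁻³ Pa/m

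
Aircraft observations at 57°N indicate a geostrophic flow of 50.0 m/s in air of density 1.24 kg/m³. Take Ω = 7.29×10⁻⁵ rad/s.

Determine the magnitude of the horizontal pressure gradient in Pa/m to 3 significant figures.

7.58×10⁻³ Pa/m

Coriolis parameter at 57°N:
f = 2Ω sin φ = 2 × 7.29×10⁻⁵ × sin 57° = 1.22×10⁻⁴ s⁻¹
Geostrophic balance rearranged: |∂P/∂n| = f ρ V_g
|∂P/∂n| = 1.22×10⁻⁴ × 1.24 × 50.0 = 7.58×10⁻³ Pa/m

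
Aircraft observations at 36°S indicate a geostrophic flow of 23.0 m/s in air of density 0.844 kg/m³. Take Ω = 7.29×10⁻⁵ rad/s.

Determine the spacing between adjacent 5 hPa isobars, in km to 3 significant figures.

Coriolis parameter at 36°S:
f = 2Ω sin φ = 2 × 7.29×10⁻⁵ × sin 36° = 8.57×10⁻⁵ s⁻¹
Geostrophic balance rearranged: |∂P/∂n| = f ρ V_g
|∂P/∂n| = 8.57×10⁻⁵ × 0.844 × 23.0 = 1.66×10⁻³ Pa/m
Isobar spacing: Δn = ΔP/|∂P/∂n| = 500 Pa / 1.66×10⁻³ Pa/m = 300555 m ≈ 301 km

301 km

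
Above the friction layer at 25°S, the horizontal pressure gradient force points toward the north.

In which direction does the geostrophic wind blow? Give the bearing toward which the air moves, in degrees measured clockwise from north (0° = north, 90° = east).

270°

The pressure-gradient force points toward the north (bearing 000°).
Geostrophic balance: in the Southern Hemisphere the Coriolis force deflects motion to the left, so the geostrophic wind blows 90° to the left of the pressure-gradient force (low pressure on the right).
Rotating 000° by 90° counterclockwise gives 270° — the wind blows toward the west.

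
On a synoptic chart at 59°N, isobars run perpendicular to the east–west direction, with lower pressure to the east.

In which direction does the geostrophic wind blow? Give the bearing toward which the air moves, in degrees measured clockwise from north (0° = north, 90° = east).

The pressure-gradient force points toward the east (bearing 090°).
Geostrophic balance: in the Northern Hemisphere the Coriolis force deflects motion to the right, so the geostrophic wind blows 90° to the right of the pressure-gradient force (low pressure on the left).
Rotating 090° by 90° clockwise gives 180° — the wind blows toward the south.

180°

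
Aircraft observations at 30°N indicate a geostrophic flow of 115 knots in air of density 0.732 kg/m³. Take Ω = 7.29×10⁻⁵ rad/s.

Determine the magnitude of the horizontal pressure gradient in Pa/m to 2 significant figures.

3.2×10⁻³ Pa/m

Coriolis parameter at 30°N:
f = 2Ω sin φ = 2 × 7.29×10⁻⁵ × sin 30° = 7.29×10⁻⁵ s⁻¹
Wind speed in SI: 115 knots = 59.2 m/s
Geostrophic balance rearranged: |∂P/∂n| = f ρ V_g
|∂P/∂n| = 7.29×10⁻⁵ × 0.732 × 59.2 = 3.16×10⁻³ Pa/m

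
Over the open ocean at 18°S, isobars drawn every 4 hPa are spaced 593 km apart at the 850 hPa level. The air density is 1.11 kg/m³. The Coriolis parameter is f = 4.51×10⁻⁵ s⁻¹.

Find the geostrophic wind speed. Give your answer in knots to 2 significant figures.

26 knots

Pressure gradient: |∂P/∂n| = 400 Pa / 593000 m = 6.75×10⁻⁴ Pa/m
Geostrophic balance (pressure-gradient force = Coriolis force):
V_g = (1/(fρ)) |∂P/∂n| = 6.75×10⁻⁴ / (4.51×10⁻⁵ × 1.11) = 13.5 m/s
Converting: 13.5 m/s × 1.944 = 26 knots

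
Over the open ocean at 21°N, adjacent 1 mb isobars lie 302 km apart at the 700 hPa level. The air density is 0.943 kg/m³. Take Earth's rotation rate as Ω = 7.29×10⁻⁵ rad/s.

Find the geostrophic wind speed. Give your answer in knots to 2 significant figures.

13 knots

Coriolis parameter at 21°N:
f = 2Ω sin φ = 2 × 7.29×10⁻⁵ × sin 21° = 5.23×10⁻⁵ s⁻¹
Pressure gradient: |∂P/∂n| = 100 Pa / 302000 m = 3.31×10⁻⁴ Pa/m
Geostrophic balance (pressure-gradient force = Coriolis force):
V_g = (1/(fρ)) |∂P/∂n| = 3.31×10⁻⁴ / (5.23×10⁻⁵ × 0.943) = 6.72 m/s
Converting: 6.72 m/s × 1.944 = 13 knots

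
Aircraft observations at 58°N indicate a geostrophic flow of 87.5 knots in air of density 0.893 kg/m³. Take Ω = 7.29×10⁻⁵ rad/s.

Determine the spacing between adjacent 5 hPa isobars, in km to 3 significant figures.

Coriolis parameter at 58°N:
f = 2Ω sin φ = 2 × 7.29×10⁻⁵ × sin 58° = 1.24×10⁻⁴ s⁻¹
Wind speed in SI: 87.5 knots = 45.0 m/s
Geostrophic balance rearranged: |∂P/∂n| = f ρ V_g
|∂P/∂n| = 1.24×10⁻⁴ × 0.893 × 45.0 = 4.97×10⁻³ Pa/m
Isobar spacing: Δn = ΔP/|∂P/∂n| = 500 Pa / 4.97×10⁻³ Pa/m = 100599 m ≈ 101 km

101 km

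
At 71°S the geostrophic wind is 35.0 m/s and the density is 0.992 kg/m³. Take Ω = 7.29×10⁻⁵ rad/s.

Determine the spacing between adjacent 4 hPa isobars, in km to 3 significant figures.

83.6 km

Coriolis parameter at 71°S:
f = 2Ω sin φ = 2 × 7.29×10⁻⁵ × sin 71° = 1.38×10⁻⁴ s⁻¹
Geostrophic balance rearranged: |∂P/∂n| = f ρ V_g
|∂P/∂n| = 1.38×10⁻⁴ × 0.992 × 35.0 = 4.79×10⁻³ Pa/m
Isobar spacing: Δn = ΔP/|∂P/∂n| = 400 Pa / 4.79×10⁻³ Pa/m = 83570 m ≈ 83.6 km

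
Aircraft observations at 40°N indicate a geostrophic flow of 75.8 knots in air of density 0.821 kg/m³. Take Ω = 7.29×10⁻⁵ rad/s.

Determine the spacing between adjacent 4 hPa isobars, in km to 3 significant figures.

133 km

Coriolis parameter at 40°N:
f = 2Ω sin φ = 2 × 7.29×10⁻⁵ × sin 40° = 9.37×10⁻⁵ s⁻¹
Wind speed in SI: 75.8 knots = 39.0 m/s
Geostrophic balance rearranged: |∂P/∂n| = f ρ V_g
|∂P/∂n| = 9.37×10⁻⁵ × 0.821 × 39.0 = 3.00×10⁻³ Pa/m
Isobar spacing: Δn = ΔP/|∂P/∂n| = 400 Pa / 3.00×10⁻³ Pa/m = 133317 m ≈ 133 km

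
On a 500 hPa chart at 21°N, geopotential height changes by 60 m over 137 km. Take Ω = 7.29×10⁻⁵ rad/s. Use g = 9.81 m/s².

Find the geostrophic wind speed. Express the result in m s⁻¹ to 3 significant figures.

82.2 m s⁻¹

Coriolis parameter at 21°N:
f = 2Ω sin φ = 2 × 7.29×10⁻⁵ × sin 21° = 5.23×10⁻⁵ s⁻¹
Height gradient: |∂Z/∂n| = 60 m / 137000 m = 4.38×10⁻⁴
On a pressure surface, geostrophic balance gives V_g = (g/f)|∂Z/∂n|:
V_g = 9.81 × 4.38×10⁻⁴ / 5.23×10⁻⁵ = 82.2 m/s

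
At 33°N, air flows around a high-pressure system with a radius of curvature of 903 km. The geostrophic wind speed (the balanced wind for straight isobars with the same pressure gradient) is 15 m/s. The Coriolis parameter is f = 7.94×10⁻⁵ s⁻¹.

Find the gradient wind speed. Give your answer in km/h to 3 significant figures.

76.9 km/h

Around a high, pressure-gradient force acts outward with centrifugal, so Coriolis balances both:
fV = (1/ρ)|∂P/∂n| + V²/R  →  V² − fR·V + fR·V_g = 0
With fR = 7.94×10⁻⁵ × 903×10³ m = 71.7 m/s:
V = [fR − √((fR)² − 4 fR V_g)]/2 = [71.7 − √(71.7² − 4×71.7×15)]/2 = 21.4 m/s
Supergeostrophic (V > V_g = 15 m/s), as expected around a high.
Converting: 21.4 m/s × 3.6 = 76.9 km/h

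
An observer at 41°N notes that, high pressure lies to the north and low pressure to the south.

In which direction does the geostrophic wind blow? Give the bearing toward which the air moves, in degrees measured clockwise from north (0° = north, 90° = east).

270°

The pressure-gradient force points toward the south (bearing 180°).
Geostrophic balance: in the Northern Hemisphere the Coriolis force deflects motion to the right, so the geostrophic wind blows 90° to the right of the pressure-gradient force (low pressure on the left).
Rotating 180° by 90° clockwise gives 270° — the wind blows toward the west.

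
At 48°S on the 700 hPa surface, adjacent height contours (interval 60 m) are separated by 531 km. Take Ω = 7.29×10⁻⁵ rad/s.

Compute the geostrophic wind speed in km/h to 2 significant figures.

Coriolis parameter at 48°S:
f = 2Ω sin φ = 2 × 7.29×10⁻⁵ × sin 48° = 1.08×10⁻⁴ s⁻¹
Height gradient: |∂Z/∂n| = 60 m / 531000 m = 1.13×10⁻⁴
On a pressure surface, geostrophic balance gives V_g = (g/f)|∂Z/∂n|:
V_g = 9.81 × 1.13×10⁻⁴ / 1.08×10⁻⁴ = 10.2 m/s
Converting: 10.2 m/s × 3.6 = 37 km/h

37 km/h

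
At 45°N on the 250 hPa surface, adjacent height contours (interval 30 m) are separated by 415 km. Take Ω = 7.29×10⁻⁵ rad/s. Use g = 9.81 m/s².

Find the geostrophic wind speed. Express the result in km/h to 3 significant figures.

24.8 km/h

Coriolis parameter at 45°N:
f = 2Ω sin φ = 2 × 7.29×10⁻⁵ × sin 45° = 1.03×10⁻⁴ s⁻¹
Height gradient: |∂Z/∂n| = 30 m / 415000 m = 7.23×10⁻⁵
On a pressure surface, geostrophic balance gives V_g = (g/f)|∂Z/∂n|:
V_g = 9.81 × 7.23×10⁻⁵ / 1.03×10⁻⁴ = 6.88 m/s
Converting: 6.88 m/s × 3.6 = 24.8 km/h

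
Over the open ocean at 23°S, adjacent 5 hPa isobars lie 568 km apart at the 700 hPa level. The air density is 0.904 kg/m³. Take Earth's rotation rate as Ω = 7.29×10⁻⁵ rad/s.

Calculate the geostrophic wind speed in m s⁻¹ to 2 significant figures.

Coriolis parameter at 23°S:
f = 2Ω sin φ = 2 × 7.29×10⁻⁵ × sin 23° = 5.70×10⁻⁵ s⁻¹
Pressure gradient: |∂P/∂n| = 500 Pa / 568000 m = 8.80×10⁻⁴ Pa/m
Geostrophic balance (pressure-gradient force = Coriolis force):
V_g = (1/(fρ)) |∂P/∂n| = 8.80×10⁻⁴ / (5.70×10⁻⁵ × 0.904) = 17.1 m/s

17 m s⁻¹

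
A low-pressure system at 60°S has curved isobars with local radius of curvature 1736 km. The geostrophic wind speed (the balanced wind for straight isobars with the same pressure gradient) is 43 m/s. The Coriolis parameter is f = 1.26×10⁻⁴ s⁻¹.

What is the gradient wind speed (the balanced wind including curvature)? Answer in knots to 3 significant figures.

71.5 knots

Around a low, centrifugal force acts outward with Coriolis, so pressure-gradient force balances both:
(1/ρ)|∂P/∂n| = fV + V²/R  →  V² + fR·V − fR·V_g = 0
With fR = 1.26×10⁻⁴ × 1736×10³ m = 219 m/s:
V = [−fR + √((fR)² + 4 fR V_g)]/2 = [−219 + √(219² + 4×219×43)]/2 = 36.8 m/s
Subgeostrophic (V < V_g = 43 m/s), as expected around a low.
Converting: 36.8 m/s × 1.944 = 71.5 knots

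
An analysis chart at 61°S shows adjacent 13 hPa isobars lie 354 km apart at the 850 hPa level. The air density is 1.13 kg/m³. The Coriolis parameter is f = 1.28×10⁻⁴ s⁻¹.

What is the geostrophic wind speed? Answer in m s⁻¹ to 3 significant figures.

25.4 m s⁻¹

Pressure gradient: |∂P/∂n| = 1300 Pa / 354000 m = 3.67×10⁻³ Pa/m
Geostrophic balance (pressure-gradient force = Coriolis force):
V_g = (1/(fρ)) |∂P/∂n| = 3.67×10⁻³ / (1.28×10⁻⁴ × 1.13) = 25.4 m/s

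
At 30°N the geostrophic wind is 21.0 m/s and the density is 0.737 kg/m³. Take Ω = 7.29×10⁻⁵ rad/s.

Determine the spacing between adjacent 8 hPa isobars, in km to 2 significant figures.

Coriolis parameter at 30°N:
f = 2Ω sin φ = 2 × 7.29×10⁻⁵ × sin 30° = 7.29×10⁻⁵ s⁻¹
Geostrophic balance rearranged: |∂P/∂n| = f ρ V_g
|∂P/∂n| = 7.29×10⁻⁵ × 0.737 × 21.0 = 1.13×10⁻³ Pa/m
Isobar spacing: Δn = ΔP/|∂P/∂n| = 800 Pa / 1.13×10⁻³ Pa/m = 709048 m ≈ 710 km

710 km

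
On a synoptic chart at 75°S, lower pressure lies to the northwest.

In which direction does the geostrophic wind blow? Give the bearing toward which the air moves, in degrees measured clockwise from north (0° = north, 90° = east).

The pressure-gradient force points toward the northwest (bearing 315°).
Geostrophic balance: in the Southern Hemisphere the Coriolis force deflects motion to the left, so the geostrophic wind blows 90° to the left of the pressure-gradient force (low pressure on the right).
Rotating 315° by 90° counterclockwise gives 225° — the wind blows toward the southwest.

225°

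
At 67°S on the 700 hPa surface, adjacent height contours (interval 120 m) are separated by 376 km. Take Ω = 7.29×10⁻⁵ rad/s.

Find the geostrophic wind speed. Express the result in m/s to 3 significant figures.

Coriolis parameter at 67°S:
f = 2Ω sin φ = 2 × 7.29×10⁻⁵ × sin 67° = 1.34×10⁻⁴ s⁻¹
Height gradient: |∂Z/∂n| = 120 m / 376000 m = 3.19×10⁻⁴
On a pressure surface, geostrophic balance gives V_g = (g/f)|∂Z/∂n|:
V_g = 9.81 × 3.19×10⁻⁴ / 1.34×10⁻⁴ = 23.3 m/s

23.3 m/s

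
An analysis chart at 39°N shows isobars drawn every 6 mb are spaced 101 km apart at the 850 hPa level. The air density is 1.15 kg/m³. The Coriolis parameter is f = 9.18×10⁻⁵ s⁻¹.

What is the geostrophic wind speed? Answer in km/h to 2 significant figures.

200 km/h

Pressure gradient: |∂P/∂n| = 600 Pa / 101000 m = 5.94×10⁻³ Pa/m
Geostrophic balance (pressure-gradient force = Coriolis force):
V_g = (1/(fρ)) |∂P/∂n| = 5.94×10⁻³ / (9.18×10⁻⁵ × 1.15) = 56.3 m/s
Converting: 56.3 m/s × 3.6 = 200 km/h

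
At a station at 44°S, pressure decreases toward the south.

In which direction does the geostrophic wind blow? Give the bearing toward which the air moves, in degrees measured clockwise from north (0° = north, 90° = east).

090°

The pressure-gradient force points toward the south (bearing 180°).
Geostrophic balance: in the Southern Hemisphere the Coriolis force deflects motion to the left, so the geostrophic wind blows 90° to the left of the pressure-gradient force (low pressure on the right).
Rotating 180° by 90° counterclockwise gives 090° — the wind blows toward the east.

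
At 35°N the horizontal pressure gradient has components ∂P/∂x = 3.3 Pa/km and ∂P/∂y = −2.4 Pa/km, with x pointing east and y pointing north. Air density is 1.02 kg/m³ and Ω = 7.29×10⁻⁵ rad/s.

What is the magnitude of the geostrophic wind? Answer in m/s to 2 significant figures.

Coriolis parameter at 35°N:
f = 2Ω sin φ = 2 × 7.29×10⁻⁵ × sin 35° = 8.36×10⁻⁵ s⁻¹
Component geostrophic relations (x east, y north):
u_g = −(1/(fρ)) ∂P/∂y,  v_g = (1/(fρ)) ∂P/∂x
u_g = −(−2.4×10⁻³)/(8.36×10⁻⁵ × 1.02) = 28.1 m/s;  v_g = (3.3×10⁻³)/(8.36×10⁻⁵ × 1.02) = 38.7 m/s
|V_g| = √(u_g² + v_g²) = 47.8 m/s

48 m/s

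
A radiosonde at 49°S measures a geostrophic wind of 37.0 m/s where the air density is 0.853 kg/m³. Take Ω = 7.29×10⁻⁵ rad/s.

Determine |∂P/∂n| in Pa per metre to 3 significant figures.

3.47×10⁻³ Pa/m

Coriolis parameter at 49°S:
f = 2Ω sin φ = 2 × 7.29×10⁻⁵ × sin 49° = 1.10×10⁻⁴ s⁻¹
Geostrophic balance rearranged: |∂P/∂n| = f ρ V_g
|∂P/∂n| = 1.10×10⁻⁴ × 0.853 × 37.0 = 3.47×10⁻³ Pa/m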